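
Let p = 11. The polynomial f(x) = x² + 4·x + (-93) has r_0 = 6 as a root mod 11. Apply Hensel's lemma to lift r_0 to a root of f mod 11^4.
r_3 = 5143 (mod 14641)

Hensel: r_{i+1} = r_i − f(r_i)·(f′(r_i))^{-1} mod 11^{i+2}, f′(x) = 2x + 4. Iterate:
  r_0 = 6 (mod 11)
  r_1 = 61 (mod 121)
  r_2 = 1150 (mod 1331)
  r_3 = 5143 (mod 14641)
Final: r = 5143 satisfies f(r) ≡ 0 mod 11^4.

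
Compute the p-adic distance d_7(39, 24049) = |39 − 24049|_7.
d_7(39, 24049) = 1/2401

Step 1 — x − y = 39 − 24049 = -24010. Step 2 — v_7(-24010) = 4 (factor: -24010 = −(7^4 · 10); the sign does not affect v_p). Step 3 — |x − y|_7 = 7^{-4} = 1/2401.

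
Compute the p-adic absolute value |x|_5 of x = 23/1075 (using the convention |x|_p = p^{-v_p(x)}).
|23/1075|_5 = 25

Step 1 — compute v_5(x) by factoring powers of 5 out of the numerator and denominator: v_5(23/1075) = -2. Step 2 — apply |x|_p = p^{-v_p(x)} = 5^{2} = 25.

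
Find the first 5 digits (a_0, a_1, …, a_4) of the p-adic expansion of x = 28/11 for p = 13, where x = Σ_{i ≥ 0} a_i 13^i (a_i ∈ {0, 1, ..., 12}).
(a_0, …, a_4) = (12, 4, 2, 1, 7)

v_13(28/11) = 0 (numerator and denominator both coprime to 13), so x ∈ ℤ_13^×. Compute digits iteratively via a_i = x_i mod 13, x_{i+1} = (x_i − a_i)/13, with x_0 = x:
  x_0 = 28/11;  a_0 = 12;  x_1 = (x_0 − 12)/13 = -8/11
  x_1 = -8/11;  a_1 = 4;  x_2 = (x_1 − 4)/13 = -4/11
  x_2 = -4/11;  a_2 = 2;  x_3 = (x_2 − 2)/13 = -2/11
  x_3 = -2/11;  a_3 = 1;  x_4 = (x_3 − 1)/13 = -1/11
  x_4 = -1/11;  a_4 = 7;  x_5 = (x_4 − 7)/13 = -6/11
Digits: (12, 4, 2, 1, 7).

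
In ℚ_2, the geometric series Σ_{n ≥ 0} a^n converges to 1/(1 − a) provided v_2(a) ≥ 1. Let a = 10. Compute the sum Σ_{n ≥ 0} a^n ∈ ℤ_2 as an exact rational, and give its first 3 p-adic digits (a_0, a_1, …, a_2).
Σ a^n = 1/(1 − a) = -1/9;  first 3 digits = (1, 1, 1)

v_2(a) = 1 ≥ 1, so the series converges in ℤ_2 to 1/(1 − a) = 1/(1 − 10) = -1/9. Expand this rational in ℤ_2: compute digits iteratively via d_i = x_i mod 2, x_{i+1} = (x_i − d_i)/2. The first 3 digits are (1, 1, 1).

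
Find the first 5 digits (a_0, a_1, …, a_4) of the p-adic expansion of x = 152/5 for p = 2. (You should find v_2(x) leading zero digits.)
(a_0, …, a_4) = (0, 0, 0, 1, 1)

v_2(152/5) = 3, so a_0 = ... = a_2 = 0. Factor out: x = 2^3 · u with u = 19/5 a unit in ℤ_2. Expand u iteratively via a_{v+i} = u_i mod 2, u_{i+1} = (u_i − a_{v+i})/2:
  u_0 = 19/5;  a_3 = 1;  u_1 = (u_0 − 1)/2 = 7/5
  u_1 = 7/5;  a_4 = 1;  u_2 = (u_1 − 1)/2 = 1/5
Digits: (0, 0, 0, 1, 1).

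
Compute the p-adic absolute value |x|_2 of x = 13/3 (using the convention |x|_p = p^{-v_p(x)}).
|13/3|_2 = 1

Step 1 — compute v_2(x) by factoring powers of 2 out of the numerator and denominator: v_2(13/3) = 0. Step 2 — apply |x|_p = p^{-v_p(x)} = 2^{0} = 1.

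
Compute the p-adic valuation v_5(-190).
v_5(-190) = 1

v_5(n) is the largest exponent k such that 5^k divides n. Factor out: -190 = -5^1 · 38. (Sign doesn't affect v_p.) So v_5(-190) = 1.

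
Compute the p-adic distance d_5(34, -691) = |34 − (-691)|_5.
d_5(34, -691) = 1/25

Step 1 — x − y = 34 − (-691) = 725. Step 2 — v_5(725) = 2 (factor: 725 = (5^2 · 29); the sign does not affect v_p). Step 3 — |x − y|_5 = 5^{-2} = 1/25.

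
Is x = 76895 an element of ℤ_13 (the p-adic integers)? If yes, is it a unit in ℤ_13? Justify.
x ∈ ℤ_13 but not a unit; v_13(x) = 3 > 0

ℤ_13 = {x ∈ ℚ_13 : v_13(x) ≥ 0} and ℤ_13^× = {x ∈ ℤ_13 : v_13(x) = 0}. Here v_13(76895) = v_13(num) − v_13(den) = 3; compare against these criteria.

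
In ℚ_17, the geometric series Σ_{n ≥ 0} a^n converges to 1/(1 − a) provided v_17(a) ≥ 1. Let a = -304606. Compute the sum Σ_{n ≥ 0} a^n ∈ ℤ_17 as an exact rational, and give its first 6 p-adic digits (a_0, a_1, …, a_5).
Σ a^n = 1/(1 − a) = 1/304607;  first 6 digits = (1, 0, 0, 6, 13, 16)

v_17(a) = 3 ≥ 1, so the series converges in ℤ_17 to 1/(1 − a) = 1/(1 − (-304606)) = 1/304607. Expand this rational in ℤ_17: compute digits iteratively via d_i = x_i mod 17, x_{i+1} = (x_i − d_i)/17. The first 6 digits are (1, 0, 0, 6, 13, 16).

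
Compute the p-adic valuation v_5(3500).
v_5(3500) = 3

v_5(n) is the largest exponent k such that 5^k divides n. Factor out: 3500 = 5^3 · 28. (Sign doesn't affect v_p.) So v_5(3500) = 3.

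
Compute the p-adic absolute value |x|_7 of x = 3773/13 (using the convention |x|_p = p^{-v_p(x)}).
|3773/13|_7 = 1/343

Step 1 — compute v_7(x) by factoring powers of 7 out of the numerator and denominator: v_7(3773/13) = 3. Step 2 — apply |x|_p = p^{-v_p(x)} = 7^{-3} = 1/343.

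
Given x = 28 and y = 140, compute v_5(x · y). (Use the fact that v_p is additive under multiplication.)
v_5(3920) = 1

v_p(x) = 0 (factor: 28 = 5^0 · 28); v_p(y) = 1 (factor: 140 = 5^1 · 28). Additivity: v_p(xy) = v_p(x) + v_p(y) = 0 + 1 = 1. (Direct check: xy = 3920 = 5^1 · (784).)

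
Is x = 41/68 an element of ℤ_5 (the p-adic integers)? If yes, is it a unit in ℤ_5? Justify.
x ∈ ℤ_5^× (unit); v_5(x) = 0

ℤ_5 = {x ∈ ℚ_5 : v_5(x) ≥ 0} and ℤ_5^× = {x ∈ ℤ_5 : v_5(x) = 0}. Here v_5(41/68) = v_5(num) − v_5(den) = 0; compare against these criteria.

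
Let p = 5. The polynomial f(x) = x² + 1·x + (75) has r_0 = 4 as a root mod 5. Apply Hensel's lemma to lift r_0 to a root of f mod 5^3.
r_2 = 74 (mod 125)

Hensel: r_{i+1} = r_i − f(r_i)·(f′(r_i))^{-1} mod 5^{i+2}, f′(x) = 2x + 1. Iterate:
  r_0 = 4 (mod 5)
  r_1 = 24 (mod 25)
  r_2 = 74 (mod 125)
Final: r = 74 satisfies f(r) ≡ 0 mod 5^3.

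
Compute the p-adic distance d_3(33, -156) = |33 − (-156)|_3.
d_3(33, -156) = 1/27

Step 1 — x − y = 33 − (-156) = 189. Step 2 — v_3(189) = 3 (factor: 189 = (3^3 · 7); the sign does not affect v_p). Step 3 — |x − y|_3 = 3^{-3} = 1/27.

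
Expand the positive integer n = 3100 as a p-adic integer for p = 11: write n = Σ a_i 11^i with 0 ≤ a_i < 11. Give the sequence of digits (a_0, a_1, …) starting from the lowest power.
(a_0, a_1, …) = (9, 6, 3, 2)

Repeated division by 11 gives the digits low-to-high: 3100 = 9 + 6·11^1 + 3·11^2 + 2·11^3. Digit sequence: (9, 6, 3, 2).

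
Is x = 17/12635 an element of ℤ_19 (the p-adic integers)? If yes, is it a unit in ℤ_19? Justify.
x ∉ ℤ_19 (v_19(x) = -2 < 0)

ℤ_19 = {x ∈ ℚ_19 : v_19(x) ≥ 0} and ℤ_19^× = {x ∈ ℤ_19 : v_19(x) = 0}. Here v_19(17/12635) = v_19(num) − v_19(den) = -2; compare against these criteria.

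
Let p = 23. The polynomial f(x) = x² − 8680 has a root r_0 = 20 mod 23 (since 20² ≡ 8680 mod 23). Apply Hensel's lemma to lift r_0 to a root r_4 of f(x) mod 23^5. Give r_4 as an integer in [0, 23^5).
r_4 = 5172260 (mod 6436343)

Hensel's recurrence: r_{i+1} = r_i − f(r_i)·(f′(r_i))^{-1} mod 23^{i+2}, with f′(x) = 2x. Iterate:
  r_0 = 20 (mod 23)
  r_1 = 227 (mod 529)
  r_2 = 1285 (mod 12167)
  r_3 = 135122 (mod 279841)
  r_4 = 5172260 (mod 6436343)
Final: r_4 = 5172260, and one checks f(r_4) ≡ 0 mod 23^5.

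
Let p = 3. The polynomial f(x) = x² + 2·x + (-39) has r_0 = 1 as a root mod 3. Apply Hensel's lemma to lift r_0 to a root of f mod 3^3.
r_2 = 10 (mod 27)

Hensel: r_{i+1} = r_i − f(r_i)·(f′(r_i))^{-1} mod 3^{i+2}, f′(x) = 2x + 2. Iterate:
  r_0 = 1 (mod 3)
  r_1 = 1 (mod 9)
  r_2 = 10 (mod 27)
Final: r = 10 satisfies f(r) ≡ 0 mod 3^3.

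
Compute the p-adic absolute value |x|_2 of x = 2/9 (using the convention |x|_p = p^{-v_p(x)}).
|2/9|_2 = 1/2

Step 1 — compute v_2(x) by factoring powers of 2 out of the numerator and denominator: v_2(2/9) = 1. Step 2 — apply |x|_p = p^{-v_p(x)} = 2^{-1} = 1/2.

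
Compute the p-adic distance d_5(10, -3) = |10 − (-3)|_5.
d_5(10, -3) = 1

Step 1 — x − y = 10 − (-3) = 13. Step 2 — v_5(13) = 0 (factor: 13 = (5^0 · 13); the sign does not affect v_p). Step 3 — |x − y|_5 = 5^{0} = 1.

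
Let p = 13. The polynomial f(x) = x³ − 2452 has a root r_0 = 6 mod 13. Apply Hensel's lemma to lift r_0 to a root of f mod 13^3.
r_2 = 227 (mod 2197)

Hensel: r_{i+1} = r_i − f(r_i)/f′(r_i) mod 13^{i+2}, where f′(x) = 3x². Iterate:
  r_0 = 6 (mod 13)
  r_1 = 58 (mod 169)
  r_2 = 227 (mod 2197)
Final: r = 227 with f(r) ≡ 0 mod 13^3.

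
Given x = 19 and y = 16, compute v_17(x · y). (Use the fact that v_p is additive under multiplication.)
v_17(304) = 0

v_p(x) = 0 (factor: 19 = 17^0 · 19); v_p(y) = 0 (factor: 16 = 17^0 · 16). Additivity: v_p(xy) = v_p(x) + v_p(y) = 0 + 0 = 0. (Direct check: xy = 304 = 17^0 · (304).)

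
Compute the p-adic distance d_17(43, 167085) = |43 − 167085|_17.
d_17(43, 167085) = 1/83521

Step 1 — x − y = 43 − 167085 = -167042. Step 2 — v_17(-167042) = 4 (factor: -167042 = −(17^4 · 2); the sign does not affect v_p). Step 3 — |x − y|_17 = 17^{-4} = 1/83521.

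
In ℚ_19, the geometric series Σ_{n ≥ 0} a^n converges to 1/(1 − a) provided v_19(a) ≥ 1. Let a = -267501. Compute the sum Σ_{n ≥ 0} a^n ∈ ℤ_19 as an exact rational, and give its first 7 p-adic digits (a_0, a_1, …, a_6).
Σ a^n = 1/(1 − a) = 1/267502;  first 7 digits = (1, 0, 0, 18, 16, 18, 0)

v_19(a) = 3 ≥ 1, so the series converges in ℤ_19 to 1/(1 − a) = 1/(1 − (-267501)) = 1/267502. Expand this rational in ℤ_19: compute digits iteratively via d_i = x_i mod 19, x_{i+1} = (x_i − d_i)/19. The first 7 digits are (1, 0, 0, 18, 16, 18, 0).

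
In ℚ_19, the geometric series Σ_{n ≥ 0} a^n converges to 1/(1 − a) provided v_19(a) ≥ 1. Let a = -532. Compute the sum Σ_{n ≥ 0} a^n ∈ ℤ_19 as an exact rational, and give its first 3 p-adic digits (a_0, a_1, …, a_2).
Σ a^n = 1/(1 − a) = 1/533;  first 3 digits = (1, 10, 3)

v_19(a) = 1 ≥ 1, so the series converges in ℤ_19 to 1/(1 − a) = 1/(1 − (-532)) = 1/533. Expand this rational in ℤ_19: compute digits iteratively via d_i = x_i mod 19, x_{i+1} = (x_i − d_i)/19. The first 3 digits are (1, 10, 3).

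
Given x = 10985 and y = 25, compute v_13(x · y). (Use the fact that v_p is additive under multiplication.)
v_13(274625) = 3

v_p(x) = 3 (factor: 10985 = 13^3 · 5); v_p(y) = 0 (factor: 25 = 13^0 · 25). Additivity: v_p(xy) = v_p(x) + v_p(y) = 3 + 0 = 3. (Direct check: xy = 274625 = 13^3 · (125).)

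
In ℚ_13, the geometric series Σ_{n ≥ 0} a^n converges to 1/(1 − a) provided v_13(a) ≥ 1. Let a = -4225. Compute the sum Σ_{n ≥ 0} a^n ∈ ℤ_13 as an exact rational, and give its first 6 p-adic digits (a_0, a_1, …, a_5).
Σ a^n = 1/(1 − a) = 1/4226;  first 6 digits = (1, 0, 1, 11, 0, 9)

v_13(a) = 2 ≥ 1, so the series converges in ℤ_13 to 1/(1 − a) = 1/(1 − (-4225)) = 1/4226. Expand this rational in ℤ_13: compute digits iteratively via d_i = x_i mod 13, x_{i+1} = (x_i − d_i)/13. The first 6 digits are (1, 0, 1, 11, 0, 9).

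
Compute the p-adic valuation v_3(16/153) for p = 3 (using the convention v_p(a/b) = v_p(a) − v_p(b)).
v_3(16/153) = -2

Factor powers of 3 from the numerator and denominator of the reduced fraction: 16 = 3^0 · 16 and 153 = 3^2 · 17. Apply v_p(a/b) = v_p(a) − v_p(b): v_3(16/153) = 0 − 2 = -2.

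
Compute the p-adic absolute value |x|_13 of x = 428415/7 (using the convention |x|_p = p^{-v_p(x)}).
|428415/7|_13 = 1/28561

Step 1 — compute v_13(x) by factoring powers of 13 out of the numerator and denominator: v_13(428415/7) = 4. Step 2 — apply |x|_p = p^{-v_p(x)} = 13^{-4} = 1/28561.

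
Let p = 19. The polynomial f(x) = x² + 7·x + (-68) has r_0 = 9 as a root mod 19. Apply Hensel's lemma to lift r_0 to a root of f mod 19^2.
r_1 = 237 (mod 361)

Hensel: r_{i+1} = r_i − f(r_i)·(f′(r_i))^{-1} mod 19^{i+2}, f′(x) = 2x + 7. Iterate:
  r_0 = 9 (mod 19)
  r_1 = 237 (mod 361)
Final: r = 237 satisfies f(r) ≡ 0 mod 19^2.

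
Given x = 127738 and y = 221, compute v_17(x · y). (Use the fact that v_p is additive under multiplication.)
v_17(28230098) = 4

v_p(x) = 3 (factor: 127738 = 17^3 · 26); v_p(y) = 1 (factor: 221 = 17^1 · 13). Additivity: v_p(xy) = v_p(x) + v_p(y) = 3 + 1 = 4. (Direct check: xy = 28230098 = 17^4 · (338).)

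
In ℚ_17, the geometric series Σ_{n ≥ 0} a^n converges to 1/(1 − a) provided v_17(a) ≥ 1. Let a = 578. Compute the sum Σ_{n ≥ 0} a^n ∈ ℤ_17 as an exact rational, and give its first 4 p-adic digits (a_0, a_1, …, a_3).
Σ a^n = 1/(1 − a) = -1/577;  first 4 digits = (1, 0, 2, 0)

v_17(a) = 2 ≥ 1, so the series converges in ℤ_17 to 1/(1 − a) = 1/(1 − 578) = -1/577. Expand this rational in ℤ_17: compute digits iteratively via d_i = x_i mod 17, x_{i+1} = (x_i − d_i)/17. The first 4 digits are (1, 0, 2, 0).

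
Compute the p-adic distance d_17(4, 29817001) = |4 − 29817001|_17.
d_17(4, 29817001) = 1/1419857

Step 1 — x − y = 4 − 29817001 = -29816997. Step 2 — v_17(-29816997) = 5 (factor: -29816997 = −(17^5 · 21); the sign does not affect v_p). Step 3 — |x − y|_17 = 17^{-5} = 1/1419857.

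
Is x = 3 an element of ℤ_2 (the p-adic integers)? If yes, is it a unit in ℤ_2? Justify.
x ∈ ℤ_2^× (unit); v_2(x) = 0

ℤ_2 = {x ∈ ℚ_2 : v_2(x) ≥ 0} and ℤ_2^× = {x ∈ ℤ_2 : v_2(x) = 0}. Here v_2(3) = v_2(num) − v_2(den) = 0; compare against these criteria.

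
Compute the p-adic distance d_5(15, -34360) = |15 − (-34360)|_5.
d_5(15, -34360) = 1/3125

Step 1 — x − y = 15 − (-34360) = 34375. Step 2 — v_5(34375) = 5 (factor: 34375 = (5^5 · 11); the sign does not affect v_p). Step 3 — |x − y|_5 = 5^{-5} = 1/3125.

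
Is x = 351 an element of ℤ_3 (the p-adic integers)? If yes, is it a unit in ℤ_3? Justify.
x ∈ ℤ_3 but not a unit; v_3(x) = 3 > 0

ℤ_3 = {x ∈ ℚ_3 : v_3(x) ≥ 0} and ℤ_3^× = {x ∈ ℤ_3 : v_3(x) = 0}. Here v_3(351) = v_3(num) − v_3(den) = 3; compare against these criteria.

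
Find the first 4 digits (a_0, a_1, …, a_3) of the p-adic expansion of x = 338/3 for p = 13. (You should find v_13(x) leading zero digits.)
(a_0, …, a_3) = (0, 0, 5, 4)

v_13(338/3) = 2, so a_0 = ... = a_1 = 0. Factor out: x = 13^2 · u with u = 2/3 a unit in ℤ_13. Expand u iteratively via a_{v+i} = u_i mod 13, u_{i+1} = (u_i − a_{v+i})/13:
  u_0 = 2/3;  a_2 = 5;  u_1 = (u_0 − 5)/13 = -1/3
  u_1 = -1/3;  a_3 = 4;  u_2 = (u_1 − 4)/13 = -1/3
Digits: (0, 0, 5, 4).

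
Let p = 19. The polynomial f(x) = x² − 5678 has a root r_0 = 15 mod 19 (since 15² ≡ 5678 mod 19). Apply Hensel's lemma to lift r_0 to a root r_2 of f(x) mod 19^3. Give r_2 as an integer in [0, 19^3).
r_2 = 1725 (mod 6859)

Hensel's recurrence: r_{i+1} = r_i − f(r_i)·(f′(r_i))^{-1} mod 19^{i+2}, with f′(x) = 2x. Iterate:
  r_0 = 15 (mod 19)
  r_1 = 281 (mod 361)
  r_2 = 1725 (mod 6859)
Final: r_2 = 1725, and one checks f(r_2) ≡ 0 mod 19^3.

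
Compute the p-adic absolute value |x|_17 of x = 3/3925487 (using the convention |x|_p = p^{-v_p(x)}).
|3/3925487|_17 = 83521

Step 1 — compute v_17(x) by factoring powers of 17 out of the numerator and denominator: v_17(3/3925487) = -4. Step 2 — apply |x|_p = p^{-v_p(x)} = 17^{4} = 83521.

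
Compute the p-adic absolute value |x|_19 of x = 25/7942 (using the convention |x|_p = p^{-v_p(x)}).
|25/7942|_19 = 361

Step 1 — compute v_19(x) by factoring powers of 19 out of the numerator and denominator: v_19(25/7942) = -2. Step 2 — apply |x|_p = p^{-v_p(x)} = 19^{2} = 361.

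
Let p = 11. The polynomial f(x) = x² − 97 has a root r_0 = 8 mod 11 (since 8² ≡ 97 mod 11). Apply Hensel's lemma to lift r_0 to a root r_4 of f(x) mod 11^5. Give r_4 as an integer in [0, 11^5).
r_4 = 122273 (mod 161051)

Hensel's recurrence: r_{i+1} = r_i − f(r_i)·(f′(r_i))^{-1} mod 11^{i+2}, with f′(x) = 2x. Iterate:
  r_0 = 8 (mod 11)
  r_1 = 63 (mod 121)
  r_2 = 1152 (mod 1331)
  r_3 = 5145 (mod 14641)
  r_4 = 122273 (mod 161051)
Final: r_4 = 122273, and one checks f(r_4) ≡ 0 mod 11^5.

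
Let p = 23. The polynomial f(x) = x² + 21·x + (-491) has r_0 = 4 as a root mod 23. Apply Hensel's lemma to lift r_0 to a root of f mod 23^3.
r_2 = 2097 (mod 12167)

Hensel: r_{i+1} = r_i − f(r_i)·(f′(r_i))^{-1} mod 23^{i+2}, f′(x) = 2x + 21. Iterate:
  r_0 = 4 (mod 23)
  r_1 = 510 (mod 529)
  r_2 = 2097 (mod 12167)
Final: r = 2097 satisfies f(r) ≡ 0 mod 23^3.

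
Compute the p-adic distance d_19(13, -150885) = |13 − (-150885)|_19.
d_19(13, -150885) = 1/6859

Step 1 — x − y = 13 − (-150885) = 150898. Step 2 — v_19(150898) = 3 (factor: 150898 = (19^3 · 22); the sign does not affect v_p). Step 3 — |x − y|_19 = 19^{-3} = 1/6859.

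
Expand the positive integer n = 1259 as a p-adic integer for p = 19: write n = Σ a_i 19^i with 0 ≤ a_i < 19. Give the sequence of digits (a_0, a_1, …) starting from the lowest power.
(a_0, a_1, …) = (5, 9, 3)

Repeated division by 19 gives the digits low-to-high: 1259 = 5 + 9·19^1 + 3·19^2. Digit sequence: (5, 9, 3).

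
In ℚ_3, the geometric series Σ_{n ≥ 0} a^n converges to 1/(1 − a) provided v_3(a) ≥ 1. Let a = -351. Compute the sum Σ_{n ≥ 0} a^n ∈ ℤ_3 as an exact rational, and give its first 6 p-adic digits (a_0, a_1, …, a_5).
Σ a^n = 1/(1 − a) = 1/352;  first 6 digits = (1, 0, 0, 2, 1, 1)

v_3(a) = 3 ≥ 1, so the series converges in ℤ_3 to 1/(1 − a) = 1/(1 − (-351)) = 1/352. Expand this rational in ℤ_3: compute digits iteratively via d_i = x_i mod 3, x_{i+1} = (x_i − d_i)/3. The first 6 digits are (1, 0, 0, 2, 1, 1).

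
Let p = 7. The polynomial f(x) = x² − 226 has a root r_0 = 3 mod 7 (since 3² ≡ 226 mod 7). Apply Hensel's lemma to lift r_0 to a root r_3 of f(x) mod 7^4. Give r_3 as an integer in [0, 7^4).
r_3 = 1452 (mod 2401)

Hensel's recurrence: r_{i+1} = r_i − f(r_i)·(f′(r_i))^{-1} mod 7^{i+2}, with f′(x) = 2x. Iterate:
  r_0 = 3 (mod 7)
  r_1 = 31 (mod 49)
  r_2 = 80 (mod 343)
  r_3 = 1452 (mod 2401)
Final: r_3 = 1452, and one checks f(r_3) ≡ 0 mod 7^4.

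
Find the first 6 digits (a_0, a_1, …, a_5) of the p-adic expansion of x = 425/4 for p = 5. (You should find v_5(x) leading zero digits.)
(a_0, …, a_5) = (0, 0, 3, 4, 3, 3)

v_5(425/4) = 2, so a_0 = ... = a_1 = 0. Factor out: x = 5^2 · u with u = 17/4 a unit in ℤ_5. Expand u iteratively via a_{v+i} = u_i mod 5, u_{i+1} = (u_i − a_{v+i})/5:
  u_0 = 17/4;  a_2 = 3;  u_1 = (u_0 − 3)/5 = 1/4
  u_1 = 1/4;  a_3 = 4;  u_2 = (u_1 − 4)/5 = -3/4
  u_2 = -3/4;  a_4 = 3;  u_3 = (u_2 − 3)/5 = -3/4
  u_3 = -3/4;  a_5 = 3;  u_4 = (u_3 − 3)/5 = -3/4
Digits: (0, 0, 3, 4, 3, 3).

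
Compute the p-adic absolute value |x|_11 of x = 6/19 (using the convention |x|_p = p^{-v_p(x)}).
|6/19|_11 = 1

Step 1 — compute v_11(x) by factoring powers of 11 out of the numerator and denominator: v_11(6/19) = 0. Step 2 — apply |x|_p = p^{-v_p(x)} = 11^{0} = 1.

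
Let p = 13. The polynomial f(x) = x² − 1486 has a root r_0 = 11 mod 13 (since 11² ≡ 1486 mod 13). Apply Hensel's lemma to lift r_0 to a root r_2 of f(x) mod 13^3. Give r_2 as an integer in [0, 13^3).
r_2 = 1402 (mod 2197)

Hensel's recurrence: r_{i+1} = r_i − f(r_i)·(f′(r_i))^{-1} mod 13^{i+2}, with f′(x) = 2x. Iterate:
  r_0 = 11 (mod 13)
  r_1 = 50 (mod 169)
  r_2 = 1402 (mod 2197)
Final: r_2 = 1402, and one checks f(r_2) ≡ 0 mod 13^3.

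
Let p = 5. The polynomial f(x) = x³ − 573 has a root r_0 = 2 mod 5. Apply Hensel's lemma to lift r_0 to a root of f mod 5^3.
r_2 = 47 (mod 125)

Hensel: r_{i+1} = r_i − f(r_i)/f′(r_i) mod 5^{i+2}, where f′(x) = 3x². Iterate:
  r_0 = 2 (mod 5)
  r_1 = 22 (mod 25)
  r_2 = 47 (mod 125)
Final: r = 47 with f(r) ≡ 0 mod 5^3.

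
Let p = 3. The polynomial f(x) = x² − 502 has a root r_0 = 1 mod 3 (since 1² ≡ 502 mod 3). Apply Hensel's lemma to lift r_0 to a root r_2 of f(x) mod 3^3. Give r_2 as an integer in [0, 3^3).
r_2 = 4 (mod 27)

Hensel's recurrence: r_{i+1} = r_i − f(r_i)·(f′(r_i))^{-1} mod 3^{i+2}, with f′(x) = 2x. Iterate:
  r_0 = 1 (mod 3)
  r_1 = 4 (mod 9)
  r_2 = 4 (mod 27)
Final: r_2 = 4, and one checks f(r_2) ≡ 0 mod 3^3.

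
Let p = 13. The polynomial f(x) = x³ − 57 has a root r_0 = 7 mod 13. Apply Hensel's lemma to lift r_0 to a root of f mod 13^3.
r_2 = 1879 (mod 2197)

Hensel: r_{i+1} = r_i − f(r_i)/f′(r_i) mod 13^{i+2}, where f′(x) = 3x². Iterate:
  r_0 = 7 (mod 13)
  r_1 = 20 (mod 169)
  r_2 = 1879 (mod 2197)
Final: r = 1879 with f(r) ≡ 0 mod 13^3.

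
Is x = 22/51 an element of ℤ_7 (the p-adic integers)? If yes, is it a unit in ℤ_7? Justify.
x ∈ ℤ_7^× (unit); v_7(x) = 0

ℤ_7 = {x ∈ ℚ_7 : v_7(x) ≥ 0} and ℤ_7^× = {x ∈ ℤ_7 : v_7(x) = 0}. Here v_7(22/51) = v_7(num) − v_7(den) = 0; compare against these criteria.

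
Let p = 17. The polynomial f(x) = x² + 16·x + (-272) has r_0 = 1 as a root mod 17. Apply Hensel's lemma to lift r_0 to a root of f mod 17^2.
r_1 = 256 (mod 289)

Hensel: r_{i+1} = r_i − f(r_i)·(f′(r_i))^{-1} mod 17^{i+2}, f′(x) = 2x + 16. Iterate:
  r_0 = 1 (mod 17)
  r_1 = 256 (mod 289)
Final: r = 256 satisfies f(r) ≡ 0 mod 17^2.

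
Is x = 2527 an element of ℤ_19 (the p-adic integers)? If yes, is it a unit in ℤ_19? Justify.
x ∈ ℤ_19 but not a unit; v_19(x) = 2 > 0

ℤ_19 = {x ∈ ℚ_19 : v_19(x) ≥ 0} and ℤ_19^× = {x ∈ ℤ_19 : v_19(x) = 0}. Here v_19(2527) = v_19(num) − v_19(den) = 2; compare against these criteria.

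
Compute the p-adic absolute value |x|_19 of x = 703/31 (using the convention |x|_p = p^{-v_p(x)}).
|703/31|_19 = 1/19

Step 1 — compute v_19(x) by factoring powers of 19 out of the numerator and denominator: v_19(703/31) = 1. Step 2 — apply |x|_p = p^{-v_p(x)} = 19^{-1} = 1/19.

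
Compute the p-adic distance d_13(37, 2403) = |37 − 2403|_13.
d_13(37, 2403) = 1/169

Step 1 — x − y = 37 − 2403 = -2366. Step 2 — v_13(-2366) = 2 (factor: -2366 = −(13^2 · 14); the sign does not affect v_p). Step 3 — |x − y|_13 = 13^{-2} = 1/169.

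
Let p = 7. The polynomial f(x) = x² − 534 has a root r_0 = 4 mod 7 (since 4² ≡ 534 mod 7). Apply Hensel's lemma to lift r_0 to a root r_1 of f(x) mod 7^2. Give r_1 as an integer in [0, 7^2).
r_1 = 32 (mod 49)

Hensel's recurrence: r_{i+1} = r_i − f(r_i)·(f′(r_i))^{-1} mod 7^{i+2}, with f′(x) = 2x. Iterate:
  r_0 = 4 (mod 7)
  r_1 = 32 (mod 49)
Final: r_1 = 32, and one checks f(r_1) ≡ 0 mod 7^2.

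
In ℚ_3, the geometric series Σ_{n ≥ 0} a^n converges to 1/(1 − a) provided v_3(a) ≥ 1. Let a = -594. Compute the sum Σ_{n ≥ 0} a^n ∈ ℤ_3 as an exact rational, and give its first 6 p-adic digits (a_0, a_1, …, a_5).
Σ a^n = 1/(1 − a) = 1/595;  first 6 digits = (1, 0, 0, 2, 1, 0)

v_3(a) = 3 ≥ 1, so the series converges in ℤ_3 to 1/(1 − a) = 1/(1 − (-594)) = 1/595. Expand this rational in ℤ_3: compute digits iteratively via d_i = x_i mod 3, x_{i+1} = (x_i − d_i)/3. The first 6 digits are (1, 0, 0, 2, 1, 0).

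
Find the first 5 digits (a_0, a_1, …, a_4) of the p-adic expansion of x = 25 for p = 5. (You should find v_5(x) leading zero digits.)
(a_0, …, a_4) = (0, 0, 1, 0, 0)

v_5(25) = 2, so a_0 = ... = a_1 = 0. Factor out: x = 5^2 · u with u = 1 a unit in ℤ_5. Expand u iteratively via a_{v+i} = u_i mod 5, u_{i+1} = (u_i − a_{v+i})/5:
  u_0 = 1;  a_2 = 1;  u_1 = (u_0 − 1)/5 = 0
  u_1 = 0;  a_3 = 0;  u_2 = (u_1 − 0)/5 = 0
  u_2 = 0;  a_4 = 0;  u_3 = (u_2 − 0)/5 = 0
Digits: (0, 0, 1, 0, 0).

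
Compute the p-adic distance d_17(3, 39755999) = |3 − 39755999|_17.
d_17(3, 39755999) = 1/1419857

Step 1 — x − y = 3 − 39755999 = -39755996. Step 2 — v_17(-39755996) = 5 (factor: -39755996 = −(17^5 · 28); the sign does not affect v_p). Step 3 — |x − y|_17 = 17^{-5} = 1/1419857.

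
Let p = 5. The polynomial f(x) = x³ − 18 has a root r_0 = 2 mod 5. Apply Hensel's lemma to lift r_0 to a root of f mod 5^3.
r_2 = 32 (mod 125)

Hensel: r_{i+1} = r_i − f(r_i)/f′(r_i) mod 5^{i+2}, where f′(x) = 3x². Iterate:
  r_0 = 2 (mod 5)
  r_1 = 7 (mod 25)
  r_2 = 32 (mod 125)
Final: r = 32 with f(r) ≡ 0 mod 5^3.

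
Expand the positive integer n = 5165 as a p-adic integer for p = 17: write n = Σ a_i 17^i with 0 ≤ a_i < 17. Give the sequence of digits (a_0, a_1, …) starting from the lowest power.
(a_0, a_1, …) = (14, 14, 0, 1)

Repeated division by 17 gives the digits low-to-high: 5165 = 14 + 14·17^1 + 1·17^3. Digit sequence: (14, 14, 0, 1).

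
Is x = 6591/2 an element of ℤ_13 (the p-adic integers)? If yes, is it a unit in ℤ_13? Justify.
x ∈ ℤ_13 but not a unit; v_13(x) = 3 > 0

ℤ_13 = {x ∈ ℚ_13 : v_13(x) ≥ 0} and ℤ_13^× = {x ∈ ℤ_13 : v_13(x) = 0}. Here v_13(6591/2) = v_13(num) − v_13(den) = 3; compare against these criteria.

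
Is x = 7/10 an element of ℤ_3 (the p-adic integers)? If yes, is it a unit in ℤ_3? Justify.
x ∈ ℤ_3^× (unit); v_3(x) = 0

ℤ_3 = {x ∈ ℚ_3 : v_3(x) ≥ 0} and ℤ_3^× = {x ∈ ℤ_3 : v_3(x) = 0}. Here v_3(7/10) = v_3(num) − v_3(den) = 0; compare against these criteria.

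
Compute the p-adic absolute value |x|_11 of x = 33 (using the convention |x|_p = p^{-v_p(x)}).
|33|_11 = 1/11

Step 1 — compute v_11(x) by factoring powers of 11 out of the numerator and denominator: v_11(33) = 1. Step 2 — apply |x|_p = p^{-v_p(x)} = 11^{-1} = 1/11.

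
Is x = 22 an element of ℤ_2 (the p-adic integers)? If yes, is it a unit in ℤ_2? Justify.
x ∈ ℤ_2 but not a unit; v_2(x) = 1 > 0

ℤ_2 = {x ∈ ℚ_2 : v_2(x) ≥ 0} and ℤ_2^× = {x ∈ ℤ_2 : v_2(x) = 0}. Here v_2(22) = v_2(num) − v_2(den) = 1; compare against these criteria.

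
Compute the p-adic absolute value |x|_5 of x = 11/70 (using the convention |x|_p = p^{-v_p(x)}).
|11/70|_5 = 5

Step 1 — compute v_5(x) by factoring powers of 5 out of the numerator and denominator: v_5(11/70) = -1. Step 2 — apply |x|_p = p^{-v_p(x)} = 5^{1} = 5.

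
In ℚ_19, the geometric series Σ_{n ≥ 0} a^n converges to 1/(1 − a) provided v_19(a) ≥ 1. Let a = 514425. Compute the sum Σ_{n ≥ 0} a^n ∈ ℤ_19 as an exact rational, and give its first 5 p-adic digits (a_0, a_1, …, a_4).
Σ a^n = 1/(1 − a) = -1/514424;  first 5 digits = (1, 0, 0, 18, 3)

v_19(a) = 3 ≥ 1, so the series converges in ℤ_19 to 1/(1 − a) = 1/(1 − 514425) = -1/514424. Expand this rational in ℤ_19: compute digits iteratively via d_i = x_i mod 19, x_{i+1} = (x_i − d_i)/19. The first 5 digits are (1, 0, 0, 18, 3).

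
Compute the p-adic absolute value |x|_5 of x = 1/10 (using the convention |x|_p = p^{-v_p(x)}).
|1/10|_5 = 5

Step 1 — compute v_5(x) by factoring powers of 5 out of the numerator and denominator: v_5(1/10) = -1. Step 2 — apply |x|_p = p^{-v_p(x)} = 5^{1} = 5.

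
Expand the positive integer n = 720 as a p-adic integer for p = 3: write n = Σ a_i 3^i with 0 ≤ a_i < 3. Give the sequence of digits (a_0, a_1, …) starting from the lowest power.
(a_0, a_1, …) = (0, 0, 2, 2, 2, 2)

Repeated division by 3 gives the digits low-to-high: 720 = 2·3^2 + 2·3^3 + 2·3^4 + 2·3^5. Digit sequence: (0, 0, 2, 2, 2, 2).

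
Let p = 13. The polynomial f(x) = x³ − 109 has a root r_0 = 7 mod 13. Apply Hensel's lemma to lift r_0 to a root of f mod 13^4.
r_3 = 21834 (mod 28561)

Hensel: r_{i+1} = r_i − f(r_i)/f′(r_i) mod 13^{i+2}, where f′(x) = 3x². Iterate:
  r_0 = 7 (mod 13)
  r_1 = 33 (mod 169)
  r_2 = 2061 (mod 2197)
  r_3 = 21834 (mod 28561)
Final: r = 21834 with f(r) ≡ 0 mod 13^4.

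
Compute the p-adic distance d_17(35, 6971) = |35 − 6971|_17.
d_17(35, 6971) = 1/289

Step 1 — x − y = 35 − 6971 = -6936. Step 2 — v_17(-6936) = 2 (factor: -6936 = −(17^2 · 24); the sign does not affect v_p). Step 3 — |x − y|_17 = 17^{-2} = 1/289.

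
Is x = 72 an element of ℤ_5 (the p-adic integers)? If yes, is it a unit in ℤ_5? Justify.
x ∈ ℤ_5^× (unit); v_5(x) = 0

ℤ_5 = {x ∈ ℚ_5 : v_5(x) ≥ 0} and ℤ_5^× = {x ∈ ℤ_5 : v_5(x) = 0}. Here v_5(72) = v_5(num) − v_5(den) = 0; compare against these criteria.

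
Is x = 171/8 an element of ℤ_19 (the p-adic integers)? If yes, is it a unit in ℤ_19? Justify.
x ∈ ℤ_19 but not a unit; v_19(x) = 1 > 0

ℤ_19 = {x ∈ ℚ_19 : v_19(x) ≥ 0} and ℤ_19^× = {x ∈ ℤ_19 : v_19(x) = 0}. Here v_19(171/8) = v_19(num) − v_19(den) = 1; compare against these criteria.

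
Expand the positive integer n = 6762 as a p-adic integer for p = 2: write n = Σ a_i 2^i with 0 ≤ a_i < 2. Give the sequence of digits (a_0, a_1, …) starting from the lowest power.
(a_0, a_1, …) = (0, 1, 0, 1, 0, 1, 1, 0, 0, 1, 0, 1, 1)

Repeated division by 2 gives the digits low-to-high: 6762 = 1·2^1 + 1·2^3 + 1·2^5 + 1·2^6 + 1·2^9 + 1·2^11 + 1·2^12. Digit sequence: (0, 1, 0, 1, 0, 1, 1, 0, 0, 1, 0, 1, 1).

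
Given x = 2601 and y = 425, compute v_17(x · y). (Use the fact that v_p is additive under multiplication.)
v_17(1105425) = 3

v_p(x) = 2 (factor: 2601 = 17^2 · 9); v_p(y) = 1 (factor: 425 = 17^1 · 25). Additivity: v_p(xy) = v_p(x) + v_p(y) = 2 + 1 = 3. (Direct check: xy = 1105425 = 17^3 · (225).)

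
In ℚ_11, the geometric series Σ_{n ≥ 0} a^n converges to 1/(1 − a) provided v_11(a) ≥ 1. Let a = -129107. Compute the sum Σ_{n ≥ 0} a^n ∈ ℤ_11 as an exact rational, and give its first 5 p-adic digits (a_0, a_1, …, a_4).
Σ a^n = 1/(1 − a) = 1/129108;  first 5 digits = (1, 0, 0, 2, 2)

v_11(a) = 3 ≥ 1, so the series converges in ℤ_11 to 1/(1 − a) = 1/(1 − (-129107)) = 1/129108. Expand this rational in ℤ_11: compute digits iteratively via d_i = x_i mod 11, x_{i+1} = (x_i − d_i)/11. The first 5 digits are (1, 0, 0, 2, 2).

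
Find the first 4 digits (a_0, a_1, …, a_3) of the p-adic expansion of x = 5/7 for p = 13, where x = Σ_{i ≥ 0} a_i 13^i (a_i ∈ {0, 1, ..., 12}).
(a_0, …, a_3) = (10, 3, 9, 3)

v_13(5/7) = 0 (numerator and denominator both coprime to 13), so x ∈ ℤ_13^×. Compute digits iteratively via a_i = x_i mod 13, x_{i+1} = (x_i − a_i)/13, with x_0 = x:
  x_0 = 5/7;  a_0 = 10;  x_1 = (x_0 − 10)/13 = -5/7
  x_1 = -5/7;  a_1 = 3;  x_2 = (x_1 − 3)/13 = -2/7
  x_2 = -2/7;  a_2 = 9;  x_3 = (x_2 − 9)/13 = -5/7
  x_3 = -5/7;  a_3 = 3;  x_4 = (x_3 − 3)/13 = -2/7
Digits: (10, 3, 9, 3).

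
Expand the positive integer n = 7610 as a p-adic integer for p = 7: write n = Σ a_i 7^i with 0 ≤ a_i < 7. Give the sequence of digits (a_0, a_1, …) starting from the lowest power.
(a_0, a_1, …) = (1, 2, 1, 1, 3)

Repeated division by 7 gives the digits low-to-high: 7610 = 1 + 2·7^1 + 1·7^2 + 1·7^3 + 3·7^4. Digit sequence: (1, 2, 1, 1, 3).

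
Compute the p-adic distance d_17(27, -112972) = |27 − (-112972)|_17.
d_17(27, -112972) = 1/4913

Step 1 — x − y = 27 − (-112972) = 112999. Step 2 — v_17(112999) = 3 (factor: 112999 = (17^3 · 23); the sign does not affect v_p). Step 3 — |x − y|_17 = 17^{-3} = 1/4913.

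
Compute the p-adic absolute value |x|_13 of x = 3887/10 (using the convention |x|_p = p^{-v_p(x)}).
|3887/10|_13 = 1/169

Step 1 — compute v_13(x) by factoring powers of 13 out of the numerator and denominator: v_13(3887/10) = 2. Step 2 — apply |x|_p = p^{-v_p(x)} = 13^{-2} = 1/169.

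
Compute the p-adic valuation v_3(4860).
v_3(4860) = 5

v_3(n) is the largest exponent k such that 3^k divides n. Factor out: 4860 = 3^5 · 20. (Sign doesn't affect v_p.) So v_3(4860) = 5.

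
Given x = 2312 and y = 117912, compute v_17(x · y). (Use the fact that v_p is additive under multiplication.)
v_17(272612544) = 5

v_p(x) = 2 (factor: 2312 = 17^2 · 8); v_p(y) = 3 (factor: 117912 = 17^3 · 24). Additivity: v_p(xy) = v_p(x) + v_p(y) = 2 + 3 = 5. (Direct check: xy = 272612544 = 17^5 · (192).)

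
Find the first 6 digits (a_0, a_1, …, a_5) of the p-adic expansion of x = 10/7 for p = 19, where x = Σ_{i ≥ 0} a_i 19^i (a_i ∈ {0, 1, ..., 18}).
(a_0, …, a_5) = (15, 2, 8, 5, 16, 10)

v_19(10/7) = 0 (numerator and denominator both coprime to 19), so x ∈ ℤ_19^×. Compute digits iteratively via a_i = x_i mod 19, x_{i+1} = (x_i − a_i)/19, with x_0 = x:
  x_0 = 10/7;  a_0 = 15;  x_1 = (x_0 − 15)/19 = -5/7
  x_1 = -5/7;  a_1 = 2;  x_2 = (x_1 − 2)/19 = -1/7
  x_2 = -1/7;  a_2 = 8;  x_3 = (x_2 − 8)/19 = -3/7
  x_3 = -3/7;  a_3 = 5;  x_4 = (x_3 − 5)/19 = -2/7
  x_4 = -2/7;  a_4 = 16;  x_5 = (x_4 − 16)/19 = -6/7
  x_5 = -6/7;  a_5 = 10;  x_6 = (x_5 − 10)/19 = -4/7
Digits: (15, 2, 8, 5, 16, 10).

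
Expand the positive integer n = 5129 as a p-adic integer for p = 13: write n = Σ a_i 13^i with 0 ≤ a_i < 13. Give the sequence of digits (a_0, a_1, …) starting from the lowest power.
(a_0, a_1, …) = (7, 4, 4, 2)

Repeated division by 13 gives the digits low-to-high: 5129 = 7 + 4·13^1 + 4·13^2 + 2·13^3. Digit sequence: (7, 4, 4, 2).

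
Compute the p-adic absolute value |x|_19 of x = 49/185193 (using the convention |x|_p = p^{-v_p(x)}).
|49/185193|_19 = 6859

Step 1 — compute v_19(x) by factoring powers of 19 out of the numerator and denominator: v_19(49/185193) = -3. Step 2 — apply |x|_p = p^{-v_p(x)} = 19^{3} = 6859.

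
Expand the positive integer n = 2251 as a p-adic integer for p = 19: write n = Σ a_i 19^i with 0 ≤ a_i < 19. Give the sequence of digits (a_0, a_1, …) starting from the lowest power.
(a_0, a_1, …) = (9, 4, 6)

Repeated division by 19 gives the digits low-to-high: 2251 = 9 + 4·19^1 + 6·19^2. Digit sequence: (9, 4, 6).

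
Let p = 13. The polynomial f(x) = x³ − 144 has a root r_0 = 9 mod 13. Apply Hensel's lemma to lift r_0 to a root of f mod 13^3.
r_2 = 2141 (mod 2197)

Hensel: r_{i+1} = r_i − f(r_i)/f′(r_i) mod 13^{i+2}, where f′(x) = 3x². Iterate:
  r_0 = 9 (mod 13)
  r_1 = 113 (mod 169)
  r_2 = 2141 (mod 2197)
Final: r = 2141 with f(r) ≡ 0 mod 13^3.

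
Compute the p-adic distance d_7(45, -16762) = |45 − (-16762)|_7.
d_7(45, -16762) = 1/16807

Step 1 — x − y = 45 − (-16762) = 16807. Step 2 — v_7(16807) = 5 (factor: 16807 = (7^5 · 1); the sign does not affect v_p). Step 3 — |x − y|_7 = 7^{-5} = 1/16807.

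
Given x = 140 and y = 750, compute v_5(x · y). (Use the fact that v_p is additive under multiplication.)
v_5(105000) = 4

v_p(x) = 1 (factor: 140 = 5^1 · 28); v_p(y) = 3 (factor: 750 = 5^3 · 6). Additivity: v_p(xy) = v_p(x) + v_p(y) = 1 + 3 = 4. (Direct check: xy = 105000 = 5^4 · (168).)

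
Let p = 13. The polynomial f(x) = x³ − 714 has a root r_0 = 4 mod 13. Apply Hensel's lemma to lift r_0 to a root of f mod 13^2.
r_1 = 95 (mod 169)

Hensel: r_{i+1} = r_i − f(r_i)/f′(r_i) mod 13^{i+2}, where f′(x) = 3x². Iterate:
  r_0 = 4 (mod 13)
  r_1 = 95 (mod 169)
Final: r = 95 with f(r) ≡ 0 mod 13^2.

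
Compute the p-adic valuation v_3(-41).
v_3(-41) = 0

v_3(n) is the largest exponent k such that 3^k divides n. Factor out: -41 = -3^0 · 41. (Sign doesn't affect v_p.) So v_3(-41) = 0.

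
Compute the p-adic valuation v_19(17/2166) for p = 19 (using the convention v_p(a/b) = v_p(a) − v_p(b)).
v_19(17/2166) = -2

Factor powers of 19 from the numerator and denominator of the reduced fraction: 17 = 19^0 · 17 and 2166 = 19^2 · 6. Apply v_p(a/b) = v_p(a) − v_p(b): v_19(17/2166) = 0 − 2 = -2.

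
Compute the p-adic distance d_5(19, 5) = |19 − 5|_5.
d_5(19, 5) = 1

Step 1 — x − y = 19 − 5 = 14. Step 2 — v_5(14) = 0 (factor: 14 = (5^0 · 14); the sign does not affect v_p). Step 3 — |x − y|_5 = 5^{0} = 1.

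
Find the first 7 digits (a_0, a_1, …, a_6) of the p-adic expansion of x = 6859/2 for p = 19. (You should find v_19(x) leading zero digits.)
(a_0, …, a_6) = (0, 0, 0, 10, 9, 9, 9)

v_19(6859/2) = 3, so a_0 = ... = a_2 = 0. Factor out: x = 19^3 · u with u = 1/2 a unit in ℤ_19. Expand u iteratively via a_{v+i} = u_i mod 19, u_{i+1} = (u_i − a_{v+i})/19:
  u_0 = 1/2;  a_3 = 10;  u_1 = (u_0 − 10)/19 = -1/2
  u_1 = -1/2;  a_4 = 9;  u_2 = (u_1 − 9)/19 = -1/2
  u_2 = -1/2;  a_5 = 9;  u_3 = (u_2 − 9)/19 = -1/2
  u_3 = -1/2;  a_6 = 9;  u_4 = (u_3 − 9)/19 = -1/2
Digits: (0, 0, 0, 10, 9, 9, 9).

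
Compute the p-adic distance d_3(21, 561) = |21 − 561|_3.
d_3(21, 561) = 1/27

Step 1 — x − y = 21 − 561 = -540. Step 2 — v_3(-540) = 3 (factor: -540 = −(3^3 · 20); the sign does not affect v_p). Step 3 — |x − y|_3 = 3^{-3} = 1/27.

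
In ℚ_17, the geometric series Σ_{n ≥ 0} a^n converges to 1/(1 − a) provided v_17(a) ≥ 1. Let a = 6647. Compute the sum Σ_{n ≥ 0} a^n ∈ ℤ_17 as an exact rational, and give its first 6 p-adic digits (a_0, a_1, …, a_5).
Σ a^n = 1/(1 − a) = -1/6646;  first 6 digits = (1, 0, 6, 1, 2, 14)

v_17(a) = 2 ≥ 1, so the series converges in ℤ_17 to 1/(1 − a) = 1/(1 − 6647) = -1/6646. Expand this rational in ℤ_17: compute digits iteratively via d_i = x_i mod 17, x_{i+1} = (x_i − d_i)/17. The first 6 digits are (1, 0, 6, 1, 2, 14).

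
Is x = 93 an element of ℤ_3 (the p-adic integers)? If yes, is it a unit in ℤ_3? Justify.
x ∈ ℤ_3 but not a unit; v_3(x) = 1 > 0

ℤ_3 = {x ∈ ℚ_3 : v_3(x) ≥ 0} and ℤ_3^× = {x ∈ ℤ_3 : v_3(x) = 0}. Here v_3(93) = v_3(num) − v_3(den) = 1; compare against these criteria.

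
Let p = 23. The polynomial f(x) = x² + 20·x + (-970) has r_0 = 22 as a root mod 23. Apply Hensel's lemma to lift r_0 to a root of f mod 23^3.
r_2 = 8371 (mod 12167)

Hensel: r_{i+1} = r_i − f(r_i)·(f′(r_i))^{-1} mod 23^{i+2}, f′(x) = 2x + 20. Iterate:
  r_0 = 22 (mod 23)
  r_1 = 436 (mod 529)
  r_2 = 8371 (mod 12167)
Final: r = 8371 satisfies f(r) ≡ 0 mod 23^3.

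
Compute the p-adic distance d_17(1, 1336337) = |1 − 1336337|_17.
d_17(1, 1336337) = 1/83521

Step 1 — x − y = 1 − 1336337 = -1336336. Step 2 — v_17(-1336336) = 4 (factor: -1336336 = −(17^4 · 16); the sign does not affect v_p). Step 3 — |x − y|_17 = 17^{-4} = 1/83521.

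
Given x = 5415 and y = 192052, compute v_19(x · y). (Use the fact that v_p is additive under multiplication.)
v_19(1039961580) = 5

v_p(x) = 2 (factor: 5415 = 19^2 · 15); v_p(y) = 3 (factor: 192052 = 19^3 · 28). Additivity: v_p(xy) = v_p(x) + v_p(y) = 2 + 3 = 5. (Direct check: xy = 1039961580 = 19^5 · (420).)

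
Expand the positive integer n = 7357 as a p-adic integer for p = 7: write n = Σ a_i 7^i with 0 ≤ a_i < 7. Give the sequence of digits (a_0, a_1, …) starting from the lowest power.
(a_0, a_1, …) = (0, 1, 3, 0, 3)

Repeated division by 7 gives the digits low-to-high: 7357 = 1·7^1 + 3·7^2 + 3·7^4. Digit sequence: (0, 1, 3, 0, 3).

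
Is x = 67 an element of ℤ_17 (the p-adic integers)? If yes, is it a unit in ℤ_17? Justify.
x ∈ ℤ_17^× (unit); v_17(x) = 0

ℤ_17 = {x ∈ ℚ_17 : v_17(x) ≥ 0} and ℤ_17^× = {x ∈ ℤ_17 : v_17(x) = 0}. Here v_17(67) = v_17(num) − v_17(den) = 0; compare against these criteria.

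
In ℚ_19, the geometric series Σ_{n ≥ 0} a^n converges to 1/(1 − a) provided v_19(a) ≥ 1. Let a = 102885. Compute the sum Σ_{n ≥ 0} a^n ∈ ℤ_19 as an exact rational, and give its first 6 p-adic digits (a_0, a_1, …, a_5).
Σ a^n = 1/(1 − a) = -1/102884;  first 6 digits = (1, 0, 0, 15, 0, 0)

v_19(a) = 3 ≥ 1, so the series converges in ℤ_19 to 1/(1 − a) = 1/(1 − 102885) = -1/102884. Expand this rational in ℤ_19: compute digits iteratively via d_i = x_i mod 19, x_{i+1} = (x_i − d_i)/19. The first 6 digits are (1, 0, 0, 15, 0, 0).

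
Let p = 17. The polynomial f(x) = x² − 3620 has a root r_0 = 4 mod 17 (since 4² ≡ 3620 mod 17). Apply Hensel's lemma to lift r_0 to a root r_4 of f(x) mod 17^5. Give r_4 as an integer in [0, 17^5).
r_4 = 288443 (mod 1419857)

Hensel's recurrence: r_{i+1} = r_i − f(r_i)·(f′(r_i))^{-1} mod 17^{i+2}, with f′(x) = 2x. Iterate:
  r_0 = 4 (mod 17)
  r_1 = 21 (mod 289)
  r_2 = 3489 (mod 4913)
  r_3 = 37880 (mod 83521)
  r_4 = 288443 (mod 1419857)
Final: r_4 = 288443, and one checks f(r_4) ≡ 0 mod 17^5.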